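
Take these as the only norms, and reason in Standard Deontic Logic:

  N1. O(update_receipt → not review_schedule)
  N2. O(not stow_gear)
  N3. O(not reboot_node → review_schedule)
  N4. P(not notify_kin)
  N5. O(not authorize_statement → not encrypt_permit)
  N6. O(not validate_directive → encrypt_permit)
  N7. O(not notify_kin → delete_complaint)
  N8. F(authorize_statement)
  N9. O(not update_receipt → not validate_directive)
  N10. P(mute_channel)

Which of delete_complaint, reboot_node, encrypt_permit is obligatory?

F(authorize_statement) at premise 8 means O(not authorize_statement).
From O(not authorize_statement) and premise 5, O(not authorize_statement → not encrypt_permit), we obtain O(not encrypt_permit).
The contrapositive of premise 6 (O(not validate_directive → encrypt_permit)) is O(not encrypt_permit → validate_directive), and O(not encrypt_permit) is already established, so O(validate_directive).
Premise 9 is O(not update_receipt → not validate_directive); contrapositively O(validate_directive → update_receipt). Since O(validate_directive) holds, K gives O(update_receipt).
With premise 1, O(update_receipt → not review_schedule), the K-axiom yields O(not review_schedule).
The contrapositive of premise 3 (O(not reboot_node → review_schedule)) is O(not review_schedule → reboot_node), and O(not review_schedule) is already established, so O(reboot_node).
So O(reboot_node) holds — reboot_node is obligatory. None of the other listed options is made obligatory by any chain of premises.

reboot_node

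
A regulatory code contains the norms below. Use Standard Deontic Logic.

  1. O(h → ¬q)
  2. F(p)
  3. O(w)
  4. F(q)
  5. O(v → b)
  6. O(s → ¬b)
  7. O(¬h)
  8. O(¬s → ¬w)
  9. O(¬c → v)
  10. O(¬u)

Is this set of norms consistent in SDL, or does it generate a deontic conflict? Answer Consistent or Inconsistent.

Premise 1 is O(h → ¬q); even if O(¬q) held, inferring O(h) would be affirming the consequent — invalid.
So O(h) is not derivable, and the apparent clash with O(¬h) does not arise.
A world satisfying every obligation exists (e.g. b=false, c=true, h=false, p=false, q=false, s=true, u=false, v=false, w=true); no atom is both obligatory and forbidden, so the set is consistent.

Consistent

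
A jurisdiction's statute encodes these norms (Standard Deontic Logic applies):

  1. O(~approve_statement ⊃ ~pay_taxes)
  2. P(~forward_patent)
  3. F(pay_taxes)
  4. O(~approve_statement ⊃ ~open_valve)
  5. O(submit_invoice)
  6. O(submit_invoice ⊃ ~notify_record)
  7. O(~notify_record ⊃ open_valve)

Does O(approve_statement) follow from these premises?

Yes

Premise 5 states O(submit_invoice) outright.
Applying K to premise 6 (O(submit_invoice ⊃ ~notify_record)) and O(submit_invoice) yields O(~notify_record).
Premise 7 is O(~notify_record ⊃ open_valve); since O(~notify_record), deontic closure gives O(open_valve).
Premise 4 is O(~approve_statement ⊃ ~open_valve); contrapositively O(open_valve ⊃ approve_statement). Since O(open_valve) holds, K gives O(approve_statement).
Premises 1, 2, 3 do not contribute to this derivation.
So O(approve_statement) follows.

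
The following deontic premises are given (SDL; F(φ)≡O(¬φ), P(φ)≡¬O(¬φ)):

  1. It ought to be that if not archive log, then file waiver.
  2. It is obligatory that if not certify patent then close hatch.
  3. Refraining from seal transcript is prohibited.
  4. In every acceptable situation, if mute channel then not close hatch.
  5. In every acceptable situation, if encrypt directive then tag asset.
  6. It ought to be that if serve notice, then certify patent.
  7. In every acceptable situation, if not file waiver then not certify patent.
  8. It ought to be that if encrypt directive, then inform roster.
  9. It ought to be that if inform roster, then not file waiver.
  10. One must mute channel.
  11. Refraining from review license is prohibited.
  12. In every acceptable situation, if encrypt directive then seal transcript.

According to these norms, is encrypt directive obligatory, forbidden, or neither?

Forbidden

Premise 10 gives O(mute_channel).
Applying K to premise 4 (O(mute_channel → ¬close_hatch)) and O(mute_channel) yields O(¬close_hatch).
The contrapositive of premise 2 (O(¬certify_patent → close_hatch)) is O(¬close_hatch → certify_patent), and O(¬close_hatch) is already established, so O(certify_patent).
Premise 7 is O(¬file_waiver → ¬certify_patent); contrapositively O(certify_patent → file_waiver). Since O(certify_patent) holds, K gives O(file_waiver).
Premise 9, O(inform_roster → ¬file_waiver), contraposes to O(file_waiver → ¬inform_roster); with O(file_waiver) we get O(¬inform_roster).
Premise 8 is O(encrypt_directive → inform_roster); contrapositively O(¬inform_roster → ¬encrypt_directive). Since O(¬inform_roster) holds, K gives O(¬encrypt_directive).
Premises 1, 3, 5, 6, 11, 12 do not contribute to this derivation.
Thus O(¬encrypt_directive), which is F(encrypt_directive): encrypt_directive is forbidden.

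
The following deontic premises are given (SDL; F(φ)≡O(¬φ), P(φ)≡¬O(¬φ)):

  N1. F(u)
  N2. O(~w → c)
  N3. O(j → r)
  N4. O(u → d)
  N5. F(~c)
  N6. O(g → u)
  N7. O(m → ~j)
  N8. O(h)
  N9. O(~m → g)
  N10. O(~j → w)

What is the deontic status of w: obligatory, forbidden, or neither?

Premise 1, F(u), is equivalent to O(~u).
Premise 6 is O(g → u); contrapositively O(~u → ~g). Since O(~u) holds, K gives O(~g).
Premise 9 is O(~m → g); contrapositively O(~g → m). Since O(~g) holds, K gives O(m).
Premise 7 is O(m → ~j); since O(m), deontic closure gives O(~j).
With premise 10, O(~j → w), the K-axiom yields O(w).
Premises 2, 3, 4, 5, 8 do not contribute to this derivation.
Hence w is obligatory.

Obligatory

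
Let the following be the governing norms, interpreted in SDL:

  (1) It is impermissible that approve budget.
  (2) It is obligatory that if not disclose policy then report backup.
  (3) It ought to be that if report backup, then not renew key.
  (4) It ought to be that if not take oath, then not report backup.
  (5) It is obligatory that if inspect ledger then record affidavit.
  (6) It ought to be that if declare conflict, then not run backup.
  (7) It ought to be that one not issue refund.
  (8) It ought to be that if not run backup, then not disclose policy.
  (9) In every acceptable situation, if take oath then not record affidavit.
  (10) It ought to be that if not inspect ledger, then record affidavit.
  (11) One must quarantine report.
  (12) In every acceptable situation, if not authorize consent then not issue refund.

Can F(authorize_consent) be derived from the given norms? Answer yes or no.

Premise 12 is O(¬authorize_consent → ¬issue_refund); even if O(¬issue_refund) held, inferring O(¬authorize_consent) would be affirming the consequent — invalid.
No other premise forces O(¬authorize_consent). An ideal world satisfying every premise can still have authorize_consent true, so F(authorize_consent) is not derivable.

No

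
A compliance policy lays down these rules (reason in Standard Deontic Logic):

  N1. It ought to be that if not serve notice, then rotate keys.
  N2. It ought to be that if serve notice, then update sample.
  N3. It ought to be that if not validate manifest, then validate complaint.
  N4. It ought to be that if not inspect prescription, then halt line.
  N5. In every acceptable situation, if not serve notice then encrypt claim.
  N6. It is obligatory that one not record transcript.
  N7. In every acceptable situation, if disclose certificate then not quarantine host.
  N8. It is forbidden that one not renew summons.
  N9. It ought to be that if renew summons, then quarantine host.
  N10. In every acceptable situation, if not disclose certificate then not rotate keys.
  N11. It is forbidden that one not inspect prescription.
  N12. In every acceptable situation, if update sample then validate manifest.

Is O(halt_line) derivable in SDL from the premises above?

Premise 4 is O(¬inspect_prescription → halt_line), but O(¬inspect_prescription) is not derivable from the premises, so it does not yield O(halt_line).
No other premise forces O(halt_line). An ideal world satisfying every premise can still have halt_line false, so O(halt_line) is not derivable.

No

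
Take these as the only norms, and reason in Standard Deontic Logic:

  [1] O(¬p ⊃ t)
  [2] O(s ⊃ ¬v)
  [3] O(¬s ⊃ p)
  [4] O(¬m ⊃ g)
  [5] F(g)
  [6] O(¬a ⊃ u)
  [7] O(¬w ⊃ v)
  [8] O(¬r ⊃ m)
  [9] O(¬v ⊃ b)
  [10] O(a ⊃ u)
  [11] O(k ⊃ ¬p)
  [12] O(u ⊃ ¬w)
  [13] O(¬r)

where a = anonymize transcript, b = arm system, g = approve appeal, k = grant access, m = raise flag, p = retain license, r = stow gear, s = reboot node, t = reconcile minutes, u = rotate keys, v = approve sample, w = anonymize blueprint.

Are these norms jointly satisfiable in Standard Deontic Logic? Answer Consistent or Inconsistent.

Premise 4 is O(¬m ⊃ g), but O(¬m) is not derivable from the premises, so it does not yield O(g).
So O(g) is not derivable, and the apparent clash with O(¬g) does not arise.
A world satisfying every obligation exists (e.g. a=false, b=false, g=false, k=false, m=true, p=true, r=false, s=false, t=false, u=true, v=true, w=false); no atom is both obligatory and forbidden, so the set is consistent.

Consistent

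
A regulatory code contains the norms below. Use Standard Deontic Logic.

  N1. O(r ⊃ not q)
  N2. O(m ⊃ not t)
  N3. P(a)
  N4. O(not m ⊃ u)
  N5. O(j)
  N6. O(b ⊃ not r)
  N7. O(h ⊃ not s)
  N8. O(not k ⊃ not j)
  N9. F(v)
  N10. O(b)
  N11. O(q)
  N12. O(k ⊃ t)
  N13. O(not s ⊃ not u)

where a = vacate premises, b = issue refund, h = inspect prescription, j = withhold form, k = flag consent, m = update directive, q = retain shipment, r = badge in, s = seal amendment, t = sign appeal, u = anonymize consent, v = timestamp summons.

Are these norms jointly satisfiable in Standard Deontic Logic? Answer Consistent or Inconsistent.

Consistent

Premise 1 is O(r ⊃ not q), but O(r) is not derivable from the premises, so it does not yield O(not q).
So O(not q) is not derivable, and the apparent clash with O(q) does not arise.
A world satisfying every obligation exists (e.g. a=false, b=true, h=false, j=true, k=true, m=false, q=true, r=false, s=true, t=true, u=true, v=false); no atom is both obligatory and forbidden, so the set is consistent.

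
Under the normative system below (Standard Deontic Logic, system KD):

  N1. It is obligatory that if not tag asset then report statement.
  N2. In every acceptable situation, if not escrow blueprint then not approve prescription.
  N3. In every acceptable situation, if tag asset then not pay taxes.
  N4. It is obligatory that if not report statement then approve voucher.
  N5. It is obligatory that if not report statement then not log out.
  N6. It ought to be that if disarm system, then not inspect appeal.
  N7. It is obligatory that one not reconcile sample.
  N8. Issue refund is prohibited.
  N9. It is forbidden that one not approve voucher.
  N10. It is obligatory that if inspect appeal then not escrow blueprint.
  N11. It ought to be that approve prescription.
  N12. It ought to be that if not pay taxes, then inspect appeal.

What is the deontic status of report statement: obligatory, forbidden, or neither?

From premise 11 we have O(approve_prescription).
Premise 2 is O(¬escrow_blueprint → ¬approve_prescription); contrapositively O(approve_prescription → escrow_blueprint). Since O(approve_prescription) holds, K gives O(escrow_blueprint).
Premise 10 is O(inspect_appeal → ¬escrow_blueprint); contrapositively O(escrow_blueprint → ¬inspect_appeal). Since O(escrow_blueprint) holds, K gives O(¬inspect_appeal).
Premise 12, O(¬pay_taxes → inspect_appeal), contraposes to O(¬inspect_appeal → pay_taxes); with O(¬inspect_appeal) we get O(pay_taxes).
Premise 3, O(tag_asset → ¬pay_taxes), contraposes to O(pay_taxes → ¬tag_asset); with O(pay_taxes) we get O(¬tag_asset).
From O(¬tag_asset) and premise 1, O(¬tag_asset → report_statement), we obtain O(report_statement).
Premises 4, 5, 6, 7, 8, 9 do not contribute to this derivation.
Hence report_statement is obligatory.

Obligatory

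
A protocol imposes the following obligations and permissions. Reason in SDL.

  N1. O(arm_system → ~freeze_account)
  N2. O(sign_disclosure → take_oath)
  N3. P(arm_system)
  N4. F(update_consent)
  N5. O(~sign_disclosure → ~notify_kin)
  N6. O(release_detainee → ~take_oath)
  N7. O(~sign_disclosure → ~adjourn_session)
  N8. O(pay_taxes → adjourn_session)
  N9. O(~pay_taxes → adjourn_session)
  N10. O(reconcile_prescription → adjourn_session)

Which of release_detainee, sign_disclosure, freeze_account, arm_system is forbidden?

release_detainee

Premises 9 and 8 cover both cases: O(~pay_taxes → adjourn_session) and O(pay_taxes → adjourn_session). Since ~pay_taxes ∨ pay_taxes is a tautology, O(adjourn_session) follows.
The contrapositive of premise 7 (O(~sign_disclosure → ~adjourn_session)) is O(adjourn_session → sign_disclosure), and O(adjourn_session) is already established, so O(sign_disclosure).
Applying K to premise 2 (O(sign_disclosure → take_oath)) and O(sign_disclosure) yields O(take_oath).
Premise 6, O(release_detainee → ~take_oath), contraposes to O(take_oath → ~release_detainee); with O(take_oath) we get O(~release_detainee).
So O(~release_detainee) holds, i.e. release_detainee is forbidden. None of the other listed options is forbidden under the premises.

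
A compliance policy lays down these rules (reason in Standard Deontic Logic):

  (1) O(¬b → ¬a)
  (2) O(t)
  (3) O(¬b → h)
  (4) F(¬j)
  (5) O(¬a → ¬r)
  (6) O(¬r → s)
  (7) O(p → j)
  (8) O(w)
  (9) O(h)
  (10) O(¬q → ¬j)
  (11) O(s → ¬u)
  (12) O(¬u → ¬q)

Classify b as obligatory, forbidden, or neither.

Obligatory

F(¬j) at premise 4 means O(j).
Premise 10 is O(¬q → ¬j); contrapositively O(j → q). Since O(j) holds, K gives O(q).
Premise 12 is O(¬u → ¬q); contrapositively O(q → u). Since O(q) holds, K gives O(u).
Premise 11, O(s → ¬u), contraposes to O(u → ¬s); with O(u) we get O(¬s).
The contrapositive of premise 6 (O(¬r → s)) is O(¬s → r), and O(¬s) is already established, so O(r).
The contrapositive of premise 5 (O(¬a → ¬r)) is O(r → a), and O(r) is already established, so O(a).
Premise 1 is O(¬b → ¬a); contrapositively O(a → b). Since O(a) holds, K gives O(b).
Premises 2, 3, 7, 8, 9 do not contribute to this derivation.
Hence b is obligatory.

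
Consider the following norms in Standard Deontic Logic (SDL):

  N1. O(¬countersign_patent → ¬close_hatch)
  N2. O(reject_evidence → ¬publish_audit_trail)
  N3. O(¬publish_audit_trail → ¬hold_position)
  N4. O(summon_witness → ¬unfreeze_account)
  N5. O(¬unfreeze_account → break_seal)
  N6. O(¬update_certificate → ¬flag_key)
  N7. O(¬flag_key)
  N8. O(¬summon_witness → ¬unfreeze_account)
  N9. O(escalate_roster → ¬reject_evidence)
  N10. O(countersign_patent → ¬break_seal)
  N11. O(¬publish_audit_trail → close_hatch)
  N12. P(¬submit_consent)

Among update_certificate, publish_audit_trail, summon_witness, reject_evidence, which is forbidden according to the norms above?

reject_evidence

Premises 4 and 8 cover both cases: O(summon_witness → ¬unfreeze_account) and O(¬summon_witness → ¬unfreeze_account). Since summon_witness ∨ ¬summon_witness is a tautology, O(¬unfreeze_account) follows.
From O(¬unfreeze_account) and premise 5, O(¬unfreeze_account → break_seal), we obtain O(break_seal).
Premise 10, O(countersign_patent → ¬break_seal), contraposes to O(break_seal → ¬countersign_patent); with O(break_seal) we get O(¬countersign_patent).
From O(¬countersign_patent) and premise 1, O(¬countersign_patent → ¬close_hatch), we obtain O(¬close_hatch).
Premise 11, O(¬publish_audit_trail → close_hatch), contraposes to O(¬close_hatch → publish_audit_trail); with O(¬close_hatch) we get O(publish_audit_trail).
Premise 2, O(reject_evidence → ¬publish_audit_trail), contraposes to O(publish_audit_trail → ¬reject_evidence); with O(publish_audit_trail) we get O(¬reject_evidence).
So O(¬reject_evidence) holds, i.e. reject_evidence is forbidden. None of the other listed options is forbidden under the premises.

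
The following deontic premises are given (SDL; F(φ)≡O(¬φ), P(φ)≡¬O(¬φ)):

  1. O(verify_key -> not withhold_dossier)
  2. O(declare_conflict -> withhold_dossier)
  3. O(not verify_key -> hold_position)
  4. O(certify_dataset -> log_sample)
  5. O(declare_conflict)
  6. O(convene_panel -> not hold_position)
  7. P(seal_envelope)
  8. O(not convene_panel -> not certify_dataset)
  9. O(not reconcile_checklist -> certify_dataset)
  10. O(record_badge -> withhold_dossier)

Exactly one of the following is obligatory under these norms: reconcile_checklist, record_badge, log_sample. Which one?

Premise 5 states O(declare_conflict) outright.
Premise 2 is O(declare_conflict -> withhold_dossier); since O(declare_conflict), deontic closure gives O(withhold_dossier).
Premise 1 is O(verify_key -> not withhold_dossier); contrapositively O(withhold_dossier -> not verify_key). Since O(withhold_dossier) holds, K gives O(not verify_key).
Applying K to premise 3 (O(not verify_key -> hold_position)) and O(not verify_key) yields O(hold_position).
The contrapositive of premise 6 (O(convene_panel -> not hold_position)) is O(hold_position -> not convene_panel), and O(hold_position) is already established, so O(not convene_panel).
From O(not convene_panel) and premise 8, O(not convene_panel -> not certify_dataset), we obtain O(not certify_dataset).
Premise 9 is O(not reconcile_checklist -> certify_dataset); contrapositively O(not certify_dataset -> reconcile_checklist). Since O(not certify_dataset) holds, K gives O(reconcile_checklist).
So O(reconcile_checklist) holds — reconcile_checklist is obligatory. None of the other listed options is made obligatory by any chain of premises.

reconcile_checklist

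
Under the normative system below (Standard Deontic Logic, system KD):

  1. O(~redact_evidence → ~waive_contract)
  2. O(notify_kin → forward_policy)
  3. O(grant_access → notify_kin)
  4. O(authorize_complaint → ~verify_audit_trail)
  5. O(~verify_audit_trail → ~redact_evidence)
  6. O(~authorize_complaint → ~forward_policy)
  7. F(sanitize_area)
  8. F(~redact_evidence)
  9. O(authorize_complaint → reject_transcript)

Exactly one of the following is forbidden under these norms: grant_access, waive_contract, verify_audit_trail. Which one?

F(~redact_evidence) at premise 8 means O(redact_evidence).
Premise 5, O(~verify_audit_trail → ~redact_evidence), contraposes to O(redact_evidence → verify_audit_trail); with O(redact_evidence) we get O(verify_audit_trail).
The contrapositive of premise 4 (O(authorize_complaint → ~verify_audit_trail)) is O(verify_audit_trail → ~authorize_complaint), and O(verify_audit_trail) is already established, so O(~authorize_complaint).
Premise 6 is O(~authorize_complaint → ~forward_policy); since O(~authorize_complaint), deontic closure gives O(~forward_policy).
The contrapositive of premise 2 (O(notify_kin → forward_policy)) is O(~forward_policy → ~notify_kin), and O(~forward_policy) is already established, so O(~notify_kin).
Premise 3, O(grant_access → notify_kin), contraposes to O(~notify_kin → ~grant_access); with O(~notify_kin) we get O(~grant_access).
So O(~grant_access) holds, i.e. grant_access is forbidden. None of the other listed options is forbidden under the premises.

grant_access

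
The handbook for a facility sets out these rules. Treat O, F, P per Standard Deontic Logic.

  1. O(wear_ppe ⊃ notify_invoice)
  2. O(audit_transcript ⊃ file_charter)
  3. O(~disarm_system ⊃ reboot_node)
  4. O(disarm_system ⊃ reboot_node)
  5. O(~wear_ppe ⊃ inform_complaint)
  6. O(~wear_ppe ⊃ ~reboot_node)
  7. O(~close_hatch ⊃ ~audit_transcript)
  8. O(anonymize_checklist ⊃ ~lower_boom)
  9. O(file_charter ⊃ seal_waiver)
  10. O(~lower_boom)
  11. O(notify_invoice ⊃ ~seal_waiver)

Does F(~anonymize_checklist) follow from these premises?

No

Premise 8 is O(anonymize_checklist ⊃ ~lower_boom); even if O(~lower_boom) held, inferring O(anonymize_checklist) would be affirming the consequent — invalid.
No other premise forces O(anonymize_checklist). An ideal world satisfying every premise can still have ~anonymize_checklist true, so F(~anonymize_checklist) is not derivable.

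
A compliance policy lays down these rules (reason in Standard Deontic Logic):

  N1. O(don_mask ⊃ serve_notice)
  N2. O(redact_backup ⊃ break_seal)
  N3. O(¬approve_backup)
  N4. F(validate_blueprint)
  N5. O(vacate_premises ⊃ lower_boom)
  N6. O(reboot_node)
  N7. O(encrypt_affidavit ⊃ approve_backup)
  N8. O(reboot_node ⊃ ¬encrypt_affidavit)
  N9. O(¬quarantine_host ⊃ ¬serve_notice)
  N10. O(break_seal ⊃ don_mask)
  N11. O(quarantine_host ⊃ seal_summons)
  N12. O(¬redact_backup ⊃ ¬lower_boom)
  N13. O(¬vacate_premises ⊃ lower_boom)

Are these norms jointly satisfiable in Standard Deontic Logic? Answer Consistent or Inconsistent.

Premise 7 is O(encrypt_affidavit ⊃ approve_backup), but O(encrypt_affidavit) is not derivable from the premises, so it does not yield O(approve_backup).
So O(approve_backup) is not derivable, and the apparent clash with O(¬approve_backup) does not arise.
A world satisfying every obligation exists (e.g. approve_backup=false, break_seal=true, don_mask=true, encrypt_affidavit=false, lower_boom=true, quarantine_host=true, reboot_node=true, redact_backup=true, seal_summons=true, serve_notice=true, vacate_premises=false, validate_blueprint=false); no atom is both obligatory and forbidden, so the set is consistent.

Consistent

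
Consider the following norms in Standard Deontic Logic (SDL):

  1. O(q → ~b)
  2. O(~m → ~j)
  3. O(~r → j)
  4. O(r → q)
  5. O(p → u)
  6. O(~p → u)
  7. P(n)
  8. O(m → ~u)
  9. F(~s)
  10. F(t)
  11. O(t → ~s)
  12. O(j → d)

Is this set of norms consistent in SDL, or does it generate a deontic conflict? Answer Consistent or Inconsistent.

Consistent

Premise 11 is O(t → ~s), but O(t) is not derivable from the premises, so it does not yield O(~s).
So O(~s) is not derivable, and the apparent clash with O(s) does not arise.
A world satisfying every obligation exists (e.g. b=false, d=false, j=false, m=false, n=false, p=false, q=true, r=true, s=true, t=false, u=true); no atom is both obligatory and forbidden, so the set is consistent.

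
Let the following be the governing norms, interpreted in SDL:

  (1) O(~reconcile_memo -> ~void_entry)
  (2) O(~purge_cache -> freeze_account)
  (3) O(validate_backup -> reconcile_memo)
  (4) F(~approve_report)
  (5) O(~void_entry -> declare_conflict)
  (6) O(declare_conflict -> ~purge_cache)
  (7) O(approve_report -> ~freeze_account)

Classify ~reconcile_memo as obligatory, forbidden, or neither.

Forbidden

F(~approve_report) at premise 4 means O(approve_report).
With premise 7, O(approve_report -> ~freeze_account), the K-axiom yields O(~freeze_account).
Premise 2, O(~purge_cache -> freeze_account), contraposes to O(~freeze_account -> purge_cache); with O(~freeze_account) we get O(purge_cache).
Premise 6 is O(declare_conflict -> ~purge_cache); contrapositively O(purge_cache -> ~declare_conflict). Since O(purge_cache) holds, K gives O(~declare_conflict).
Premise 5 is O(~void_entry -> declare_conflict); contrapositively O(~declare_conflict -> void_entry). Since O(~declare_conflict) holds, K gives O(void_entry).
Premise 1 is O(~reconcile_memo -> ~void_entry); contrapositively O(void_entry -> reconcile_memo). Since O(void_entry) holds, K gives O(reconcile_memo).
Premise 3 does not contribute to this derivation.
Thus O(reconcile_memo), which is F(~reconcile_memo): ~reconcile_memo is forbidden.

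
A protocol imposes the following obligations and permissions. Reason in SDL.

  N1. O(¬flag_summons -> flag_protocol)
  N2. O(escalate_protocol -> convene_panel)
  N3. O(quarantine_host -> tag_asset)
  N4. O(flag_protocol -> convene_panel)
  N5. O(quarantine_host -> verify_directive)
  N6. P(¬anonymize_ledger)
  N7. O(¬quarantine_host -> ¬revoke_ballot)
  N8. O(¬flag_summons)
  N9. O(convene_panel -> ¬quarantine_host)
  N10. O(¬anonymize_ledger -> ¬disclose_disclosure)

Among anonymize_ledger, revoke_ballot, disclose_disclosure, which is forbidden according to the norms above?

Premise 8 states O(¬flag_summons) outright.
With premise 1, O(¬flag_summons -> flag_protocol), the K-axiom yields O(flag_protocol).
Premise 4 is O(flag_protocol -> convene_panel); since O(flag_protocol), deontic closure gives O(convene_panel).
From O(convene_panel) and premise 9, O(convene_panel -> ¬quarantine_host), we obtain O(¬quarantine_host).
From O(¬quarantine_host) and premise 7, O(¬quarantine_host -> ¬revoke_ballot), we obtain O(¬revoke_ballot).
So O(¬revoke_ballot) holds, i.e. revoke_ballot is forbidden. None of the other listed options is forbidden under the premises.

revoke_ballot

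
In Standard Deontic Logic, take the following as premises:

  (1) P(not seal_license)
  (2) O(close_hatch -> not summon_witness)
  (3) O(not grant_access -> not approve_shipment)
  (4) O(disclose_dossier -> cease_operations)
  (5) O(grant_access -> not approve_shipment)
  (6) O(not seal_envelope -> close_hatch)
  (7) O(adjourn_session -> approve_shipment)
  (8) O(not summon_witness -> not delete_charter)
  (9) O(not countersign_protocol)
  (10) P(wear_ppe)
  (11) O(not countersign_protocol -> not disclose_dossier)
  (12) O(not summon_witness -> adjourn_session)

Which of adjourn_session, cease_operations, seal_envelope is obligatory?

seal_envelope

By case analysis on not grant_access: premise 3 gives O(not grant_access -> not approve_shipment) and premise 5 gives O(grant_access -> not approve_shipment), so O(not approve_shipment) either way.
Premise 7 is O(adjourn_session -> approve_shipment); contrapositively O(not approve_shipment -> not adjourn_session). Since O(not approve_shipment) holds, K gives O(not adjourn_session).
The contrapositive of premise 12 (O(not summon_witness -> adjourn_session)) is O(not adjourn_session -> summon_witness), and O(not adjourn_session) is already established, so O(summon_witness).
Premise 2, O(close_hatch -> not summon_witness), contraposes to O(summon_witness -> not close_hatch); with O(summon_witness) we get O(not close_hatch).
The contrapositive of premise 6 (O(not seal_envelope -> close_hatch)) is O(not close_hatch -> seal_envelope), and O(not close_hatch) is already established, so O(seal_envelope).
So O(seal_envelope) holds — seal_envelope is obligatory. None of the other listed options is made obligatory by any chain of premises.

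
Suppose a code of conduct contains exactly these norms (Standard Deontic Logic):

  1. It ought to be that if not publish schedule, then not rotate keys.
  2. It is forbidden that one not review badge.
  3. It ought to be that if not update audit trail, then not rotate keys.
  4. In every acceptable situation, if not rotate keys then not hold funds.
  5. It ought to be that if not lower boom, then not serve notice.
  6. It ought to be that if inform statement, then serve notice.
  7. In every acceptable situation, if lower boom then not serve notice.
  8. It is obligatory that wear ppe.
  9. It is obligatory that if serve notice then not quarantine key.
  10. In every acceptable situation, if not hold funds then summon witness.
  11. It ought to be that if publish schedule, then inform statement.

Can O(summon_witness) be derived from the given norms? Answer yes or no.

Premises 7 and 5 are O(lower_boom → ¬serve_notice) and O(¬lower_boom → ¬serve_notice); every ideal world satisfies lower_boom or ¬lower_boom, so in either case ¬serve_notice holds — hence O(¬serve_notice).
The contrapositive of premise 6 (O(inform_statement → serve_notice)) is O(¬serve_notice → ¬inform_statement), and O(¬serve_notice) is already established, so O(¬inform_statement).
Premise 11, O(publish_schedule → inform_statement), contraposes to O(¬inform_statement → ¬publish_schedule); with O(¬inform_statement) we get O(¬publish_schedule).
Premise 1 is O(¬publish_schedule → ¬rotate_keys); since O(¬publish_schedule), deontic closure gives O(¬rotate_keys).
With premise 4, O(¬rotate_keys → ¬hold_funds), the K-axiom yields O(¬hold_funds).
From O(¬hold_funds) and premise 10, O(¬hold_funds → summon_witness), we obtain O(summon_witness).
Premises 2, 3, 8, 9 do not contribute to this derivation.
So O(summon_witness) follows.

Yes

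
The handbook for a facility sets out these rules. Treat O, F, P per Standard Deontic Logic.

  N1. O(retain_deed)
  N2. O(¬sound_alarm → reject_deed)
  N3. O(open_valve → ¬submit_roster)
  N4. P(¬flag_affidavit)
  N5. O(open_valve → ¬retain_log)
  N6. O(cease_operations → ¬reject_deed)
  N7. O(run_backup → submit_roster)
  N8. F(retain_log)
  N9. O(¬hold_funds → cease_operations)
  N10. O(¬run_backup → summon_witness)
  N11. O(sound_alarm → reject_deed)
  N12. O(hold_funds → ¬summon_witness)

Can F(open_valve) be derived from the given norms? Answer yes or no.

Premises 11 and 2 cover both cases: O(sound_alarm → reject_deed) and O(¬sound_alarm → reject_deed). Since sound_alarm ∨ ¬sound_alarm is a tautology, O(reject_deed) follows.
Premise 6, O(cease_operations → ¬reject_deed), contraposes to O(reject_deed → ¬cease_operations); with O(reject_deed) we get O(¬cease_operations).
Premise 9 is O(¬hold_funds → cease_operations); contrapositively O(¬cease_operations → hold_funds). Since O(¬cease_operations) holds, K gives O(hold_funds).
With premise 12, O(hold_funds → ¬summon_witness), the K-axiom yields O(¬summon_witness).
Premise 10 is O(¬run_backup → summon_witness); contrapositively O(¬summon_witness → run_backup). Since O(¬summon_witness) holds, K gives O(run_backup).
With premise 7, O(run_backup → submit_roster), the K-axiom yields O(submit_roster).
Premise 3 is O(open_valve → ¬submit_roster); contrapositively O(submit_roster → ¬open_valve). Since O(submit_roster) holds, K gives O(¬open_valve).
Premises 1, 4, 5, 8 do not contribute to this derivation.
So O(¬open_valve) holds, i.e. F(open_valve). The claim follows.

Yes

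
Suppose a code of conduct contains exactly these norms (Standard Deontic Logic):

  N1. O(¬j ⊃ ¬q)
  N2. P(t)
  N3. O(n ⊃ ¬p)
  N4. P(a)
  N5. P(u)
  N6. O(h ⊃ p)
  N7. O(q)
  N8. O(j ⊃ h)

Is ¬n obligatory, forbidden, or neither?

Obligatory

From premise 7 we have O(q).
The contrapositive of premise 1 (O(¬j ⊃ ¬q)) is O(q ⊃ j), and O(q) is already established, so O(j).
Premise 8 is O(j ⊃ h); since O(j), deontic closure gives O(h).
Premise 6 is O(h ⊃ p); since O(h), deontic closure gives O(p).
Premise 3, O(n ⊃ ¬p), contraposes to O(p ⊃ ¬n); with O(p) we get O(¬n).
Premises 2, 4, 5 do not contribute to this derivation.
Hence ¬n is obligatory.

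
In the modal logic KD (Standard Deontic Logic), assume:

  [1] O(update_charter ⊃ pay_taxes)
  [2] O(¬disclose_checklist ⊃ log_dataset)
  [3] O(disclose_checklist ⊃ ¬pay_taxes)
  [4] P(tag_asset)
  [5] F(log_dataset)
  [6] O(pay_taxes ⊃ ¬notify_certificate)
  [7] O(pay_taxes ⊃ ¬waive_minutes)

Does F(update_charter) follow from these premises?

Premise 5, F(log_dataset), is equivalent to O(¬log_dataset).
Premise 2 is O(¬disclose_checklist ⊃ log_dataset); contrapositively O(¬log_dataset ⊃ disclose_checklist). Since O(¬log_dataset) holds, K gives O(disclose_checklist).
From O(disclose_checklist) and premise 3, O(disclose_checklist ⊃ ¬pay_taxes), we obtain O(¬pay_taxes).
Premise 1 is O(update_charter ⊃ pay_taxes); contrapositively O(¬pay_taxes ⊃ ¬update_charter). Since O(¬pay_taxes) holds, K gives O(¬update_charter).
Premises 4, 6, 7 do not contribute to this derivation.
So O(¬update_charter) holds, i.e. F(update_charter). The claim follows.

Yes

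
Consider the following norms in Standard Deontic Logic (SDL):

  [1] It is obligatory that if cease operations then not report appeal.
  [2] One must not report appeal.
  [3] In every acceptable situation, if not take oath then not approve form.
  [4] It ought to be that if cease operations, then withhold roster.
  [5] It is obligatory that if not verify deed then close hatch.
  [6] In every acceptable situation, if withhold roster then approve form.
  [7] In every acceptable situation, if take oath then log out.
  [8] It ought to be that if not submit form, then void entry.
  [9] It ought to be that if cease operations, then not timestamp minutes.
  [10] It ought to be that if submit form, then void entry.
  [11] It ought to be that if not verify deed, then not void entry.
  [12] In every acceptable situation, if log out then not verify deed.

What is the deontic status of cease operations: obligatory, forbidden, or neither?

Forbidden

By case analysis on submit_form: premise 10 gives O(submit_form → void_entry) and premise 8 gives O(¬submit_form → void_entry), so O(void_entry) either way.
Premise 11 is O(¬verify_deed → ¬void_entry); contrapositively O(void_entry → verify_deed). Since O(void_entry) holds, K gives O(verify_deed).
The contrapositive of premise 12 (O(log_out → ¬verify_deed)) is O(verify_deed → ¬log_out), and O(verify_deed) is already established, so O(¬log_out).
The contrapositive of premise 7 (O(take_oath → log_out)) is O(¬log_out → ¬take_oath), and O(¬log_out) is already established, so O(¬take_oath).
With premise 3, O(¬take_oath → ¬approve_form), the K-axiom yields O(¬approve_form).
The contrapositive of premise 6 (O(withhold_roster → approve_form)) is O(¬approve_form → ¬withhold_roster), and O(¬approve_form) is already established, so O(¬withhold_roster).
The contrapositive of premise 4 (O(cease_operations → withhold_roster)) is O(¬withhold_roster → ¬cease_operations), and O(¬withhold_roster) is already established, so O(¬cease_operations).
Premises 1, 2, 5, 9 do not contribute to this derivation.
Thus O(¬cease_operations), which is F(cease_operations): cease_operations is forbidden.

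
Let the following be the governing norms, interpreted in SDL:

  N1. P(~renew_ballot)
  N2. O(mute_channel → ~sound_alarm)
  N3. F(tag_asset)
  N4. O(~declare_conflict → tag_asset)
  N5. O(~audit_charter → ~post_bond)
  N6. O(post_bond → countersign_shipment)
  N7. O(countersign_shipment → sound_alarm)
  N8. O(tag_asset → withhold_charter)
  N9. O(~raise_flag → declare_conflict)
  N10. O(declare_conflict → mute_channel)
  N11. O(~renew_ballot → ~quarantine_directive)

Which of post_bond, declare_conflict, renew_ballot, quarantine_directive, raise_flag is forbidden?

post_bond

Premise 3 is F(tag_asset), i.e. O(~tag_asset).
Premise 4, O(~declare_conflict → tag_asset), contraposes to O(~tag_asset → declare_conflict); with O(~tag_asset) we get O(declare_conflict).
Premise 10 is O(declare_conflict → mute_channel); since O(declare_conflict), deontic closure gives O(mute_channel).
Premise 2 is O(mute_channel → ~sound_alarm); since O(mute_channel), deontic closure gives O(~sound_alarm).
The contrapositive of premise 7 (O(countersign_shipment → sound_alarm)) is O(~sound_alarm → ~countersign_shipment), and O(~sound_alarm) is already established, so O(~countersign_shipment).
Premise 6, O(post_bond → countersign_shipment), contraposes to O(~countersign_shipment → ~post_bond); with O(~countersign_shipment) we get O(~post_bond).
So O(~post_bond) holds, i.e. post_bond is forbidden. None of the other listed options is forbidden under the premises.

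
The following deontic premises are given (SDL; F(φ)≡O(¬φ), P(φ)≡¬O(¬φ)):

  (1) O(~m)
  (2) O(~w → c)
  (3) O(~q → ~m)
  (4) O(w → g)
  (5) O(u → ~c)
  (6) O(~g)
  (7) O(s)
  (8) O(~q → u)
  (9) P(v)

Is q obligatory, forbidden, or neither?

Obligatory

Premise 6 states O(~g) outright.
The contrapositive of premise 4 (O(w → g)) is O(~g → ~w), and O(~g) is already established, so O(~w).
With premise 2, O(~w → c), the K-axiom yields O(c).
Premise 5, O(u → ~c), contraposes to O(c → ~u); with O(c) we get O(~u).
Premise 8 is O(~q → u); contrapositively O(~u → q). Since O(~u) holds, K gives O(q).
Premises 1, 3, 7, 9 do not contribute to this derivation.
Hence q is obligatory.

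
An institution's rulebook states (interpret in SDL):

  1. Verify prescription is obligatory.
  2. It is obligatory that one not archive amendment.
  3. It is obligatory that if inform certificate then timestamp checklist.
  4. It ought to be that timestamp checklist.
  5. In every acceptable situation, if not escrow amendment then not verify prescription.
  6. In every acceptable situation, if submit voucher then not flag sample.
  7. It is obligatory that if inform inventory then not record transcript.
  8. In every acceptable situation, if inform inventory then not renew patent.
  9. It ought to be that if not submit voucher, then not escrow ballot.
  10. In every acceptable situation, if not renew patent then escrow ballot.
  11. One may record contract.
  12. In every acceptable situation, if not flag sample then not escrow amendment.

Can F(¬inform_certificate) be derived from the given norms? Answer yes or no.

Premise 3 is O(inform_certificate → timestamp_checklist); even if O(timestamp_checklist) held, inferring O(inform_certificate) would be affirming the consequent — invalid.
No other premise forces O(inform_certificate). An ideal world satisfying every premise can still have ¬inform_certificate true, so F(¬inform_certificate) is not derivable.

No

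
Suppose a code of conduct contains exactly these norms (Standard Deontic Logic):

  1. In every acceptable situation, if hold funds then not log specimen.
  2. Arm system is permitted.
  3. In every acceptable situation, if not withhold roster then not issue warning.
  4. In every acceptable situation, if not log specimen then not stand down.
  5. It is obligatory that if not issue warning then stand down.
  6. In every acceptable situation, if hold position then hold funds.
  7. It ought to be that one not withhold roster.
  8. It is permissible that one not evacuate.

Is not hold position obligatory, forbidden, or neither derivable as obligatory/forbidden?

Obligatory

From premise 7 we have O(¬withhold_roster).
Applying K to premise 3 (O(¬withhold_roster → ¬issue_warning)) and O(¬withhold_roster) yields O(¬issue_warning).
With premise 5, O(¬issue_warning → stand_down), the K-axiom yields O(stand_down).
The contrapositive of premise 4 (O(¬log_specimen → ¬stand_down)) is O(stand_down → log_specimen), and O(stand_down) is already established, so O(log_specimen).
Premise 1 is O(hold_funds → ¬log_specimen); contrapositively O(log_specimen → ¬hold_funds). Since O(log_specimen) holds, K gives O(¬hold_funds).
Premise 6 is O(hold_position → hold_funds); contrapositively O(¬hold_funds → ¬hold_position). Since O(¬hold_funds) holds, K gives O(¬hold_position).
Premises 2, 8 do not contribute to this derivation.
Hence ¬hold_position is obligatory.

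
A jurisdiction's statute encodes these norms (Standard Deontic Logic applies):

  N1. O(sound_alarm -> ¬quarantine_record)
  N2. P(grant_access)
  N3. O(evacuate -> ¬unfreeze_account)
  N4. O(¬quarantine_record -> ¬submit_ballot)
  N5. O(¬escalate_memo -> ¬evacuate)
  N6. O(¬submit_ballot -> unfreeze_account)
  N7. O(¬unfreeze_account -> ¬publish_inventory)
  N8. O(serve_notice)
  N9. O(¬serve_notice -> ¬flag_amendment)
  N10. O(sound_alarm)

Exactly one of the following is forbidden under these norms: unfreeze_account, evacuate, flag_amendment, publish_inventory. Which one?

evacuate

From premise 10 we have O(sound_alarm).
Premise 1 is O(sound_alarm -> ¬quarantine_record); since O(sound_alarm), deontic closure gives O(¬quarantine_record).
Applying K to premise 4 (O(¬quarantine_record -> ¬submit_ballot)) and O(¬quarantine_record) yields O(¬submit_ballot).
With premise 6, O(¬submit_ballot -> unfreeze_account), the K-axiom yields O(unfreeze_account).
Premise 3, O(evacuate -> ¬unfreeze_account), contraposes to O(unfreeze_account -> ¬evacuate); with O(unfreeze_account) we get O(¬evacuate).
So O(¬evacuate) holds, i.e. evacuate is forbidden. None of the other listed options is forbidden under the premises.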